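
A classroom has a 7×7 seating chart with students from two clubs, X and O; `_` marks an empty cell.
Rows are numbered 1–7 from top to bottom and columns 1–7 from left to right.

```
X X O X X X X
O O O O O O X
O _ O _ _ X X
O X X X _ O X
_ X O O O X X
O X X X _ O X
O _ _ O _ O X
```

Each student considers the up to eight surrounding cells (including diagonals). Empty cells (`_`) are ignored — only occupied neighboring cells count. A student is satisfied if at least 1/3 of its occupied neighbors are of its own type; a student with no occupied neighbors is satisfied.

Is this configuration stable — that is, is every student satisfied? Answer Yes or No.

No

(1,1)X 1/3 satisfied
(1,2)X 1/5 not
(1,3)O 3/5 satisfied
(1,4)X 1/5 not
(1,5)X 2/5 satisfied
(1,6)X 3/5 satisfied
(1,7)X 2/3 satisfied
(2,1)O 2/4 satisfied
(2,2)O 5/7 satisfied
(2,3)O 4/6 satisfied
(2,4)O 4/6 satisfied
(2,5)O 2/6 satisfied
(2,6)O 1/7 not
(2,7)X 4/5 satisfied
(3,1)O 3/4 satisfied
(3,3)O 3/6 satisfied
(3,6)X 3/6 satisfied
(3,7)X 3/5 satisfied
(4,1)O 1/3 satisfied
(4,2)X 2/6 satisfied
(4,3)X 3/6 satisfied
(4,4)X 1/5 not
(4,6)O 1/6 not
(4,7)X 4/5 satisfied
(5,2)X 4/7 satisfied
(5,3)O 1/8 not
(5,4)O 2/6 satisfied
(5,5)O 3/6 satisfied
(5,6)X 3/6 satisfied
(5,7)X 3/5 satisfied
(6,1)O 1/3 satisfied
(6,2)X 2/5 satisfied
(6,3)X 3/6 satisfied
(6,4)X 1/5 not
(6,6)O 2/6 satisfied
(6,7)X 3/5 satisfied
(7,1)O 1/2 satisfied
(7,4)O 0/2 not
(7,6)O 1/3 satisfied
(7,7)X 1/3 satisfied
For instance (1,2) has only 1/5 same-type neighbors, below 1/3.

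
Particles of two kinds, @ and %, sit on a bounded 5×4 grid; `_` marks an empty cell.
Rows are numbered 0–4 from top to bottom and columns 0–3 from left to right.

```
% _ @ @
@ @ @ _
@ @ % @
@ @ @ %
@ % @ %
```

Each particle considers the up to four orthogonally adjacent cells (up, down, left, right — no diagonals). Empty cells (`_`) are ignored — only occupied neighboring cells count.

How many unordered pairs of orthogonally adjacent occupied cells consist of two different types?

11

Scan each occupied cell's neighbors to the right and below so each pair is counted once.
From row 0: 1 unlike of 3 pairs (running 1/3).
From row 1: 1 unlike of 5 pairs (running 2/8).
From row 2: 4 unlike of 7 pairs (running 6/15).
From row 3: 2 unlike of 7 pairs (running 8/22).
From row 4: 3 unlike of 3 pairs (running 11/25).
Total adjacent occupied pairs: 25; unlike-type pairs: 11.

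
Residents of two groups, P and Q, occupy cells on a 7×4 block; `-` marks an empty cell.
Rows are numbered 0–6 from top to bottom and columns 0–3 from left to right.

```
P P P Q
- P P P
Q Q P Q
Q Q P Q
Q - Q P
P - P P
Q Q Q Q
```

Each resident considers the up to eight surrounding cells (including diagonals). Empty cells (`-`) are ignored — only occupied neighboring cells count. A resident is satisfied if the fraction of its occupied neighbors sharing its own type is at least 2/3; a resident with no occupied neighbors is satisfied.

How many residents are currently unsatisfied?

17

Row 0: (0,0)P 2/2 satisfied · (0,1)P 4/4 satisfied · (0,2)P 4/5 satisfied · (0,3)Q 0/3 not
Row 1: (1,1)P 5/7 satisfied · (1,2)P 5/8 not · (1,3)P 3/5 not
Row 2: (2,0)Q 3/4 satisfied · (2,1)Q 3/7 not · (2,2)P 4/8 not · (2,3)Q 1/5 not
Row 3: (3,0)Q 4/4 satisfied · (3,1)Q 5/7 satisfied · (3,2)P 2/7 not · (3,3)Q 2/5 not
Row 4: (4,0)Q 2/3 satisfied · (4,2)Q 2/6 not · (4,3)P 3/5 not
Row 5: (5,0)P 0/3 not · (5,2)P 2/6 not · (5,3)P 2/5 not
Row 6: (6,0)Q 1/2 not · (6,1)Q 2/4 not · (6,2)Q 2/4 not · (6,3)Q 1/3 not
Unsatisfied: (0,3), (1,2), (1,3), (2,1), (2,2), (2,3), (3,2), (3,3), (4,2), (4,3), (5,0), (5,2), (5,3), (6,0), (6,1), (6,2), (6,3) — 17 in total.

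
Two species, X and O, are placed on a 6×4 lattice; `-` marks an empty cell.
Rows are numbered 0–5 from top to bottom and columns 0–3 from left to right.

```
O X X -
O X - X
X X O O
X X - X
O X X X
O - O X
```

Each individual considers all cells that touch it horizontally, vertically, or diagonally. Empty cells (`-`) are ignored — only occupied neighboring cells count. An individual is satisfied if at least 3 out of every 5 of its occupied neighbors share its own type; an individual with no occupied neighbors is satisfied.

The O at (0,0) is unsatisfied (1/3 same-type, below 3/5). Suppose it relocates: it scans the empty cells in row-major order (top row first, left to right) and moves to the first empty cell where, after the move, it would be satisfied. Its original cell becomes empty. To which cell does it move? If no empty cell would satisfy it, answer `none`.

Vacating (0,0). Empty cells in order:
  (0,3): 0/2 same-type → still unsatisfied.
  (1,2): 2/7 same-type → still unsatisfied.
  (3,2): 2/8 same-type → still unsatisfied.
  (5,1): 3/5 same-type → satisfied — stop here.

(5,1)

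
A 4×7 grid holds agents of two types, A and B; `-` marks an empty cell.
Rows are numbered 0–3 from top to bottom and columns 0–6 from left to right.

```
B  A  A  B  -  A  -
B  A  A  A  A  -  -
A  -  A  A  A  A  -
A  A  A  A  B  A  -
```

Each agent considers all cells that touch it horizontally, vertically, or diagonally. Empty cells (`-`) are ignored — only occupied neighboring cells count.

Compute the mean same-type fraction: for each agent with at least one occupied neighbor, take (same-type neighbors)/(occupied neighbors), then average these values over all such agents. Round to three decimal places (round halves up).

0.712

(0,0)B 1/3
(0,1)A 3/5
(0,2)A 4/5
(0,3)B 0/4
(0,5)A 1/1
(1,0)B 1/4
(1,1)A 5/7
(1,2)A 6/7
(1,3)A 6/7
(1,4)A 5/6
(2,0)A 3/4
(2,2)A 7/7
(2,3)A 7/8
(2,4)A 6/7
(2,5)A 3/4
(3,0)A 2/2
(3,1)A 4/4
(3,2)A 4/4
(3,3)A 4/5
(3,4)B 0/5
(3,5)A 2/3
Sum over 21 agents: 1/3 + 3/5 + 4/5 + 0/4 + 1/1 + 1/4 + 5/7 + 6/7 + 6/7 + 5/6 + 3/4 + 7/7 + 7/8 + 6/7 + 3/4 + 2/2 + 4/4 + 4/4 + 4/5 + 0/5 + 2/3 = 12553/840; mean = 12553/840 ÷ 21 = 12553/17640 = 0.711621… → 0.712.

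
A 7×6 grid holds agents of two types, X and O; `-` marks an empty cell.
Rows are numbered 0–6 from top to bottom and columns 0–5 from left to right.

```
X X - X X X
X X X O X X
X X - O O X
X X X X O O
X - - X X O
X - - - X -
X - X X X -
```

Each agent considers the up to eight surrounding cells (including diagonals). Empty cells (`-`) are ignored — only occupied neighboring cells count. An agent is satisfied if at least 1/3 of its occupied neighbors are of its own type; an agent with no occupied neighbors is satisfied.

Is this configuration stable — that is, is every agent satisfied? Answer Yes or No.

Row 0: (0,0)X 3/3 satisfied · (0,1)X 4/4 satisfied · (0,3)X 3/4 satisfied · (0,4)X 4/5 satisfied · (0,5)X 3/3 satisfied
Row 1: (1,0)X 5/5 satisfied · (1,1)X 6/6 satisfied · (1,2)X 4/6 satisfied · (1,3)O 2/6 satisfied · (1,4)X 5/8 satisfied · (1,5)X 4/5 satisfied
Row 2: (2,0)X 5/5 satisfied · (2,1)X 7/7 satisfied · (2,3)O 3/7 satisfied · (2,4)O 4/8 satisfied · (2,5)X 2/5 satisfied
Row 3: (3,0)X 4/4 satisfied · (3,1)X 5/5 satisfied · (3,2)X 4/5 satisfied · (3,3)X 3/6 satisfied · (3,4)O 4/8 satisfied · (3,5)O 3/5 satisfied
Row 4: (4,0)X 3/3 satisfied · (4,3)X 4/5 satisfied · (4,4)X 3/6 satisfied · (4,5)O 2/4 satisfied
Row 5: (5,0)X 2/2 satisfied · (5,4)X 4/5 satisfied
Row 6: (6,0)X 1/1 satisfied · (6,2)X 1/1 satisfied · (6,3)X 3/3 satisfied · (6,4)X 2/2 satisfied
All meet the threshold, so the configuration is stable.

Yes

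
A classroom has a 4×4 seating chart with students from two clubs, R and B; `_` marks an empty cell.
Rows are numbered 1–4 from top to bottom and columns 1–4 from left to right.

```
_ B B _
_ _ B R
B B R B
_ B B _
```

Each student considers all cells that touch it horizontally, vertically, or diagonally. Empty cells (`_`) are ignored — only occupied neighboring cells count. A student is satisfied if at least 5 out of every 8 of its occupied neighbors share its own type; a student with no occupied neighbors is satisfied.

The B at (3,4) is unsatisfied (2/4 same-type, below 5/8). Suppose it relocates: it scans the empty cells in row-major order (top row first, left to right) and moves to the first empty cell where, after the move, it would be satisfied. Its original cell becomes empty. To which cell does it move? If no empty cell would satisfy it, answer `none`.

(1,1)

Vacating (3,4). Empty cells in order:
  (1,1): 1/1 same-type → satisfied — stop here.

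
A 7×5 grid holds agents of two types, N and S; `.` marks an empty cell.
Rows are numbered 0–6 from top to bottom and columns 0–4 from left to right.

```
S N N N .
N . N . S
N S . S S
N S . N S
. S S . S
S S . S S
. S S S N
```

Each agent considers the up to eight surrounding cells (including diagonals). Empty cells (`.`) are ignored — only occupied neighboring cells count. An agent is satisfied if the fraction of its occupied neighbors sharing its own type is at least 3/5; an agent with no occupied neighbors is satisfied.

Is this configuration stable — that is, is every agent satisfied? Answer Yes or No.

No

(0,0)S 0/2 ✗
(0,1)N 3/4 ✓
(0,2)N 3/3 ✓
(0,3)N 2/3 ✓
(1,0)N 2/4 ✗
(1,2)N 3/5 ✓
(1,4)S 2/3 ✓
(2,0)N 2/4 ✗
(2,1)S 1/5 ✗
(2,3)S 3/5 ✓
(2,4)S 3/4 ✓
(3,0)N 1/4 ✗
(3,1)S 3/5 ✓
(3,3)N 0/5 ✗
(3,4)S 3/4 ✓
(4,1)S 4/5 ✓
(4,2)S 4/5 ✓
(4,4)S 3/4 ✓
(5,0)S 3/3 ✓
(5,1)S 5/5 ✓
(5,3)S 5/6 ✓
(5,4)S 3/4 ✓
(6,1)S 3/3 ✓
(6,2)S 4/4 ✓
(6,3)S 3/4 ✓
(6,4)N 0/3 ✗
For instance (0,0) has only 0/2 same-type neighbors, below 3/5.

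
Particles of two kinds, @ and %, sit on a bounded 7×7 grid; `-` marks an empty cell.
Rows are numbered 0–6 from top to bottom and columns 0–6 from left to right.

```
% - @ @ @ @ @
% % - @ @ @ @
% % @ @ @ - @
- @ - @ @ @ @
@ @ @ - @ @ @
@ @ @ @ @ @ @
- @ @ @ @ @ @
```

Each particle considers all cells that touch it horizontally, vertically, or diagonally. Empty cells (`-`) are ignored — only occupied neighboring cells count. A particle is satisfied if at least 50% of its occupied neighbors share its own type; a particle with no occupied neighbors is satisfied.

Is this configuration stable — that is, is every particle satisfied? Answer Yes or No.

Yes

(0,0)% 2/2 ✓
(0,2)@ 2/3 ✓
(0,3)@ 4/4 ✓
(0,4)@ 5/5 ✓
(0,5)@ 5/5 ✓
(0,6)@ 3/3 ✓
(1,0)% 4/4 ✓
(1,1)% 4/6 ✓
(1,3)@ 7/7 ✓
(1,4)@ 7/7 ✓
(1,5)@ 7/7 ✓
(1,6)@ 4/4 ✓
(2,0)% 3/4 ✓
(2,1)% 3/5 ✓
(2,2)@ 4/6 ✓
(2,3)@ 6/6 ✓
(2,4)@ 7/7 ✓
(2,6)@ 4/4 ✓
(3,1)@ 4/6 ✓
(3,3)@ 6/6 ✓
(3,4)@ 6/6 ✓
(3,5)@ 7/7 ✓
(3,6)@ 4/4 ✓
(4,0)@ 4/4 ✓
(4,1)@ 6/6 ✓
(4,2)@ 6/6 ✓
(4,4)@ 7/7 ✓
(4,5)@ 8/8 ✓
(4,6)@ 5/5 ✓
(5,0)@ 4/4 ✓
(5,1)@ 7/7 ✓
(5,2)@ 7/7 ✓
(5,3)@ 7/7 ✓
(5,4)@ 7/7 ✓
(5,5)@ 8/8 ✓
(5,6)@ 5/5 ✓
(6,1)@ 4/4 ✓
(6,2)@ 5/5 ✓
(6,3)@ 5/5 ✓
(6,4)@ 5/5 ✓
(6,5)@ 5/5 ✓
(6,6)@ 3/3 ✓
All meet the threshold, so the configuration is stable.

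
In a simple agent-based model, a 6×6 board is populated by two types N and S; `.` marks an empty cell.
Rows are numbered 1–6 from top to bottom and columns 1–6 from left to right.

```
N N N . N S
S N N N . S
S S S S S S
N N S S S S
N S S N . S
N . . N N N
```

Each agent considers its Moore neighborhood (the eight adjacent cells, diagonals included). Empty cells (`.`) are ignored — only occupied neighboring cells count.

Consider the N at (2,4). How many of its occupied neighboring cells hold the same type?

Occupied neighbors of (2,4): (1,3)=N, (1,5)=N, (2,3)=N, (3,3)=S, (3,4)=S, (3,5)=S.
Same type (N): 3 of 6.

3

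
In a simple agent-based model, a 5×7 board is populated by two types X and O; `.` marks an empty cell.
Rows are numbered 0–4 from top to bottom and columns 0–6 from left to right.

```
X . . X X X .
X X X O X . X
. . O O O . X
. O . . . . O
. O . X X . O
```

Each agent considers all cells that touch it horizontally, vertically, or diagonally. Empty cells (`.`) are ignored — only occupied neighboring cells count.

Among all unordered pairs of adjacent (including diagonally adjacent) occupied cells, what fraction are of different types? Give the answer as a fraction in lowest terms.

10/31

Scan each occupied cell's neighbors to the right and below (and the two forward diagonals) so each pair is counted once.
Row 0: X(0,0)–X(1,0)= X(0,0)–X(1,1)= X(0,3)–X(0,4)= X(0,3)–O(1,3)≠ X(0,3)–X(1,4)= X(0,3)–X(1,2)= X(0,4)–X(0,5)= X(0,4)–X(1,4)= X(0,4)–O(1,3)≠ X(0,5)–X(1,6)= X(0,5)–X(1,4)=  → 2/11 unlike.
Row 1: X(1,0)–X(1,1)= X(1,1)–X(1,2)= X(1,1)–O(2,2)≠ X(1,2)–O(1,3)≠ X(1,2)–O(2,2)≠ X(1,2)–O(2,3)≠ O(1,3)–X(1,4)≠ O(1,3)–O(2,3)= O(1,3)–O(2,4)= O(1,3)–O(2,2)= X(1,4)–O(2,4)≠ X(1,4)–O(2,3)≠ X(1,6)–X(2,6)=  → 7/13 unlike.
Row 2: O(2,2)–O(2,3)= O(2,2)–O(3,1)= O(2,3)–O(2,4)= X(2,6)–O(3,6)≠  → 1/4 unlike.
Row 3: O(3,1)–O(4,1)= O(3,6)–O(4,6)=  → 0/2 unlike.
Row 4: X(4,3)–X(4,4)=  → 0/1 unlike.
Total adjacent occupied pairs: 31; unlike-type pairs: 10.
10/31 is already in lowest terms.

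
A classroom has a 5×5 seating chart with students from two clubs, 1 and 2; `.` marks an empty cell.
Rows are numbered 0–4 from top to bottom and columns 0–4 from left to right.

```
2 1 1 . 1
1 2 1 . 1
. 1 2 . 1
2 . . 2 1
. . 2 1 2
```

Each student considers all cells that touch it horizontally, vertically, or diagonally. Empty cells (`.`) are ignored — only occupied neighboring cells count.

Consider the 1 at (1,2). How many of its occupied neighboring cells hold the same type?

3

Occupied neighbors of (1,2): (0,1)=1, (0,2)=1, (1,1)=2, (2,1)=1, (2,2)=2.
Same type (1): 3 of 5.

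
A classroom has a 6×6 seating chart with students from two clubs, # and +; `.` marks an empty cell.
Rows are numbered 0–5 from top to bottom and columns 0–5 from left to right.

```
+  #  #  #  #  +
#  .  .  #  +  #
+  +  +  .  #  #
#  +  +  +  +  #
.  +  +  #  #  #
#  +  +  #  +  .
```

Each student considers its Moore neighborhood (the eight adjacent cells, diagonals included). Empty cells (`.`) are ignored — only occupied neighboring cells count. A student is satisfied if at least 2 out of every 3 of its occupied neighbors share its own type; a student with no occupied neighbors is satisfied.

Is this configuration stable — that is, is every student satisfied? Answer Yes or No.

(0,0)+ 0/2 not
(0,1)# 2/3 satisfied
(0,2)# 3/3 satisfied
(0,3)# 3/4 satisfied
(0,4)# 3/5 not
(0,5)+ 1/3 not
(1,0)# 1/4 not
(1,3)# 4/6 satisfied
(1,4)+ 1/7 not
(1,5)# 3/5 not
(2,0)+ 2/4 not
(2,1)+ 4/6 satisfied
(2,2)+ 4/5 satisfied
(2,4)# 4/7 not
(2,5)# 3/5 not
(3,0)# 0/4 not
(3,1)+ 6/7 satisfied
(3,2)+ 6/7 satisfied
(3,3)+ 4/7 not
(3,4)+ 1/7 not
(3,5)# 4/5 satisfied
(4,1)+ 5/7 satisfied
(4,2)+ 6/8 satisfied
(4,3)# 2/8 not
(4,4)# 4/7 not
(4,5)# 2/4 not
(5,0)# 0/2 not
(5,1)+ 3/4 satisfied
(5,2)+ 3/5 not
(5,3)# 2/5 not
(5,4)+ 0/4 not
For instance (0,0) has only 0/2 same-type neighbors, below 2/3.

No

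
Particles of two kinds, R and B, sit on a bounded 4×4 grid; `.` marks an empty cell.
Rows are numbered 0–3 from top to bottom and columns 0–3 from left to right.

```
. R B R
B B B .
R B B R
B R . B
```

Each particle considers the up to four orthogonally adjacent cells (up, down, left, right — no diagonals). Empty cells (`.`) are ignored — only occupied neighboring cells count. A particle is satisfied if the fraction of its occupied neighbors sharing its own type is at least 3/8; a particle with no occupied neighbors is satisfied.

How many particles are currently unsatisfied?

8

Row 0: (0,1)R 0/2 unhappy · (0,2)B 1/3 unhappy · (0,3)R 0/1 unhappy
Row 1: (1,0)B 1/2 ok · (1,1)B 3/4 ok · (1,2)B 3/3 ok
Row 2: (2,0)R 0/3 unhappy · (2,1)B 2/4 ok · (2,2)B 2/3 ok · (2,3)R 0/2 unhappy
Row 3: (3,0)B 0/2 unhappy · (3,1)R 0/2 unhappy · (3,3)B 0/1 unhappy
Unsatisfied: (0,1), (0,2), (0,3), (2,0), (2,3), (3,0), (3,1), (3,3) — 8 in total.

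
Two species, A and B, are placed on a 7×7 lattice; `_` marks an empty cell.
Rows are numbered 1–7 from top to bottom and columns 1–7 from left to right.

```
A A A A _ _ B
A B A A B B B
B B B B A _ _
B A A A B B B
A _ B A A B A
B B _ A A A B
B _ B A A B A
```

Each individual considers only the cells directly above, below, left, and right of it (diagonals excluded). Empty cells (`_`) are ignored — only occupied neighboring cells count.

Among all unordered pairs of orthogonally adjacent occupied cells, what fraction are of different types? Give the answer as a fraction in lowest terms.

Scan each occupied cell's neighbors to the right and below so each pair is counted once.
From row 1: 1 unlike of 8 pairs (running 1/8).
From row 2: 7 unlike of 11 pairs (running 8/19).
From row 3: 5 unlike of 9 pairs (running 13/28).
From row 4: 6 unlike of 12 pairs (running 19/40).
From row 5: 6 unlike of 9 pairs (running 25/49).
From row 6: 3 unlike of 9 pairs (running 28/58).
From row 7: 3 unlike of 4 pairs (running 31/62).
Total adjacent occupied pairs: 62; unlike-type pairs: 31.
31/62 reduces to 1/2.

1/2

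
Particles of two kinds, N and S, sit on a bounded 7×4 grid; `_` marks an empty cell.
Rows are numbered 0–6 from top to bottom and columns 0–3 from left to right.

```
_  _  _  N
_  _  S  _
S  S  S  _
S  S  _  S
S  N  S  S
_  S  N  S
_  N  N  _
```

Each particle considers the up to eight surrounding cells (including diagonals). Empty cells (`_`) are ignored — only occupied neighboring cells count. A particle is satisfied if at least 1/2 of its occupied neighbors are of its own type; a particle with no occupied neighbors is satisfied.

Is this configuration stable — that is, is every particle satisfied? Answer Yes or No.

No

Row 0: (0,3)N 0/1 unhappy
Row 1: (1,2)S 2/3 ok
Row 2: (2,0)S 3/3 ok · (2,1)S 5/5 ok · (2,2)S 4/4 ok
Row 3: (3,0)S 4/5 ok · (3,1)S 6/7 ok · (3,3)S 3/3 ok
Row 4: (4,0)S 3/4 ok · (4,1)N 1/6 unhappy · (4,2)S 5/7 ok · (4,3)S 3/4 ok
Row 5: (5,1)S 2/6 unhappy · (5,2)N 3/7 unhappy · (5,3)S 2/4 ok
Row 6: (6,1)N 2/3 ok · (6,2)N 2/4 ok
For instance (0,3) has only 0/1 same-type neighbors, below 1/2.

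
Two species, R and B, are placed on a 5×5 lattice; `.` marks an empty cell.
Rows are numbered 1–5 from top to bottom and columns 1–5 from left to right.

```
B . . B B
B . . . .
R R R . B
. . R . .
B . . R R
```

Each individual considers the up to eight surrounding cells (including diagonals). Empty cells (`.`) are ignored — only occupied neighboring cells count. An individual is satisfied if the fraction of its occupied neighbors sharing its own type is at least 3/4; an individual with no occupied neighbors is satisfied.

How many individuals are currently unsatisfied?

Row 1: (1,1)B 1/1 ok · (1,4)B 1/1 ok · (1,5)B 1/1 ok
Row 2: (2,1)B 1/3 unhappy
Row 3: (3,1)R 1/2 unhappy · (3,2)R 3/4 ok · (3,3)R 2/2 ok · (3,5)B 0/0 ok
Row 4: (4,3)R 3/3 ok
Row 5: (5,1)B 0/0 ok · (5,4)R 2/2 ok · (5,5)R 1/1 ok
Unsatisfied: (2,1), (3,1) — 2 in total.

2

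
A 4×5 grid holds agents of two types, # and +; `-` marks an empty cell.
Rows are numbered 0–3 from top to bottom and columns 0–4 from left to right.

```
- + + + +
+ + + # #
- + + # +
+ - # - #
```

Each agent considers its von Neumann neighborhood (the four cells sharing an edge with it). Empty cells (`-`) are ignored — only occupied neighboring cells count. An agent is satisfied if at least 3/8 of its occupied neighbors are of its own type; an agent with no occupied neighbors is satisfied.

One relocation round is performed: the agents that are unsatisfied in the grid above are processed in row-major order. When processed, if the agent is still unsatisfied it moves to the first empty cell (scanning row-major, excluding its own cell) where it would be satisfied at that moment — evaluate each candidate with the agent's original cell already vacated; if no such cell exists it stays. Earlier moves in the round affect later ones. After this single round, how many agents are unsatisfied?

1

Initially unsatisfied (in order): (1,4), (2,3), (2,4), (3,2), (3,4).
  (1,4) → (3,3).
  (2,3): now satisfied by earlier moves; stays.
  (2,4) → (0,0).
  (3,2): now satisfied by earlier moves; stays.
  (3,4): now satisfied by earlier moves; stays.
Resulting grid:
+ + + + +
+ + + # -
- + + # -
+ - # # #
Unsatisfied now: (1,3).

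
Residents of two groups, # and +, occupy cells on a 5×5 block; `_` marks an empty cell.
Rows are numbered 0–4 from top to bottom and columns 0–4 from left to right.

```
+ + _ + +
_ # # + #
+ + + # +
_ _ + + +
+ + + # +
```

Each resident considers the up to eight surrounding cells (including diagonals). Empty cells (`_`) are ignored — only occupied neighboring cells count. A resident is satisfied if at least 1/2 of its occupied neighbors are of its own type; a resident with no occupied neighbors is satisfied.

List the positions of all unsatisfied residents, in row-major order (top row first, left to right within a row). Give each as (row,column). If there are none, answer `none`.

(0,0)+ 1/2 ✓
(0,1)+ 1/3 ✗
(0,3)+ 2/4 ✓
(0,4)+ 2/3 ✓
(1,1)# 1/6 ✗
(1,2)# 2/7 ✗
(1,3)+ 4/7 ✓
(1,4)# 1/5 ✗
(2,0)+ 1/2 ✓
(2,1)+ 3/5 ✓
(2,2)+ 4/7 ✓
(2,3)# 2/8 ✗
(2,4)+ 3/5 ✓
(3,2)+ 5/7 ✓
(3,3)+ 6/8 ✓
(3,4)+ 3/5 ✓
(4,0)+ 1/1 ✓
(4,1)+ 3/3 ✓
(4,2)+ 3/4 ✓
(4,3)# 0/5 ✗
(4,4)+ 2/3 ✓

(0,1), (1,1), (1,2), (1,4), (2,3), (4,3)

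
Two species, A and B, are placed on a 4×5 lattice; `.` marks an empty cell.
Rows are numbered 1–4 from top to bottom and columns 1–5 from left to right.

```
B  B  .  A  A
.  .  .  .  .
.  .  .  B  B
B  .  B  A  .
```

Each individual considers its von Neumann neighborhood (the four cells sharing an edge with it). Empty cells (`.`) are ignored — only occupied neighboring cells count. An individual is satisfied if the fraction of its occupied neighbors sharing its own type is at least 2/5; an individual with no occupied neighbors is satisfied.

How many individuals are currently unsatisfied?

2

Row 1: (1,1)B 1/1 ok · (1,2)B 1/1 ok · (1,4)A 1/1 ok · (1,5)A 1/1 ok
Row 3: (3,4)B 1/2 ok · (3,5)B 1/1 ok
Row 4: (4,1)B 0/0 ok · (4,3)B 0/1 unhappy · (4,4)A 0/2 unhappy
Unsatisfied: (4,3), (4,4) — 2 in total.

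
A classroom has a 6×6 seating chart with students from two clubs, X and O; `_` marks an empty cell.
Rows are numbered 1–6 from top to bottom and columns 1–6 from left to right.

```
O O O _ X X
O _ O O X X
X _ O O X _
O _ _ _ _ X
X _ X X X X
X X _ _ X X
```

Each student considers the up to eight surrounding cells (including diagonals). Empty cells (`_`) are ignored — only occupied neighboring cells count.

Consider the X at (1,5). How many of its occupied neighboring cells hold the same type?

Occupied neighbors of (1,5): (1,6)=X, (2,4)=O, (2,5)=X, (2,6)=X.
Same type (X): 3 of 4.

3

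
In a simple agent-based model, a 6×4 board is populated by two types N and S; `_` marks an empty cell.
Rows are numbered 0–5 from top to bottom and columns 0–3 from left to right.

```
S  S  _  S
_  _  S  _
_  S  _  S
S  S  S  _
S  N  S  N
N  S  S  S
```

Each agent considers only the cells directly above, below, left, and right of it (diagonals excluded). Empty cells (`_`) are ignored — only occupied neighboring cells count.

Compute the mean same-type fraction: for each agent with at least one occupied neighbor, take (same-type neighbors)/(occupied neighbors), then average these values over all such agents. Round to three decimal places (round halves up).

0.601

(0,0)S 1/1
(0,1)S 1/1
(0,3)S — no occupied neighbors
(1,2)S — no occupied neighbors
(2,1)S 1/1
(2,3)S — no occupied neighbors
(3,0)S 2/2
(3,1)S 3/4
(3,2)S 2/2
(4,0)S 1/3
(4,1)N 0/4
(4,2)S 2/4
(4,3)N 0/2
(5,0)N 0/2
(5,1)S 1/3
(5,2)S 3/3
(5,3)S 1/2
Sum over 14 agents: 1/1 + 1/1 + 1/1 + 2/2 + 3/4 + 2/2 + 1/3 + 0/4 + 2/4 + 0/2 + 0/2 + 1/3 + 3/3 + 1/2 = 101/12; mean = 101/12 ÷ 14 = 101/168 = 0.601190… → 0.601.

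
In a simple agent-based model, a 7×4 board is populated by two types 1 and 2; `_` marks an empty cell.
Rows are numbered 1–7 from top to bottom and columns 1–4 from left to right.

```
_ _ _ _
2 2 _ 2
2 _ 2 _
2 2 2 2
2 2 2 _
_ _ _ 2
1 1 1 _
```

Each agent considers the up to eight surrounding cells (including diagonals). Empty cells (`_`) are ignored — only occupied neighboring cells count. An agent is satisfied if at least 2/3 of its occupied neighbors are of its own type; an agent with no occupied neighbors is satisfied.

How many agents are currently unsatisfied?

Row 2: (2,1)2 2/2 satisfied · (2,2)2 3/3 satisfied · (2,4)2 1/1 satisfied
Row 3: (3,1)2 4/4 satisfied · (3,3)2 5/5 satisfied
Row 4: (4,1)2 4/4 satisfied · (4,2)2 7/7 satisfied · (4,3)2 5/5 satisfied · (4,4)2 3/3 satisfied
Row 5: (5,1)2 3/3 satisfied · (5,2)2 5/5 satisfied · (5,3)2 5/5 satisfied
Row 6: (6,4)2 1/2 not
Row 7: (7,1)1 1/1 satisfied · (7,2)1 2/2 satisfied · (7,3)1 1/2 not
Unsatisfied: (6,4), (7,3) — 2 in total.

2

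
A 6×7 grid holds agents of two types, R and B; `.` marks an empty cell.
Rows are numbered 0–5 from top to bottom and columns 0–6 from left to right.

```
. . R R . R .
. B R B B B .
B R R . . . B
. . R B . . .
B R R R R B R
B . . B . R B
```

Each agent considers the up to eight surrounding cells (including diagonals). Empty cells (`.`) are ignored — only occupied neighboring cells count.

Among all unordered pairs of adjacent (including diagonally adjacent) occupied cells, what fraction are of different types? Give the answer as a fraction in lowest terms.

27/49

Scan each occupied cell's neighbors to the right and below (and the two forward diagonals) so each pair is counted once.
Row 0: R(0,2)–R(0,3)= R(0,2)–R(1,2)= R(0,2)–B(1,3)≠ R(0,2)–B(1,1)≠ R(0,3)–B(1,3)≠ R(0,3)–B(1,4)≠ R(0,3)–R(1,2)= R(0,5)–B(1,5)≠ R(0,5)–B(1,4)≠  → 6/9 unlike.
Row 1: B(1,1)–R(1,2)≠ B(1,1)–R(2,1)≠ B(1,1)–R(2,2)≠ B(1,1)–B(2,0)= R(1,2)–B(1,3)≠ R(1,2)–R(2,2)= R(1,2)–R(2,1)= B(1,3)–B(1,4)= B(1,3)–R(2,2)≠ B(1,4)–B(1,5)= B(1,5)–B(2,6)=  → 5/11 unlike.
Row 2: B(2,0)–R(2,1)≠ R(2,1)–R(2,2)= R(2,1)–R(3,2)= R(2,2)–R(3,2)= R(2,2)–B(3,3)≠  → 2/5 unlike.
Row 3: R(3,2)–B(3,3)≠ R(3,2)–R(4,2)= R(3,2)–R(4,3)= R(3,2)–R(4,1)= B(3,3)–R(4,3)≠ B(3,3)–R(4,4)≠ B(3,3)–R(4,2)≠  → 4/7 unlike.
Row 4: B(4,0)–R(4,1)≠ B(4,0)–B(5,0)= R(4,1)–R(4,2)= R(4,1)–B(5,0)≠ R(4,2)–R(4,3)= R(4,2)–B(5,3)≠ R(4,3)–R(4,4)= R(4,3)–B(5,3)≠ R(4,4)–B(4,5)≠ R(4,4)–R(5,5)= R(4,4)–B(5,3)≠ B(4,5)–R(4,6)≠ B(4,5)–R(5,5)≠ B(4,5)–B(5,6)= R(4,6)–B(5,6)≠ R(4,6)–R(5,5)=  → 9/16 unlike.
Row 5: R(5,5)–B(5,6)≠  → 1/1 unlike.
Total adjacent occupied pairs: 49; unlike-type pairs: 27.
27/49 is already in lowest terms.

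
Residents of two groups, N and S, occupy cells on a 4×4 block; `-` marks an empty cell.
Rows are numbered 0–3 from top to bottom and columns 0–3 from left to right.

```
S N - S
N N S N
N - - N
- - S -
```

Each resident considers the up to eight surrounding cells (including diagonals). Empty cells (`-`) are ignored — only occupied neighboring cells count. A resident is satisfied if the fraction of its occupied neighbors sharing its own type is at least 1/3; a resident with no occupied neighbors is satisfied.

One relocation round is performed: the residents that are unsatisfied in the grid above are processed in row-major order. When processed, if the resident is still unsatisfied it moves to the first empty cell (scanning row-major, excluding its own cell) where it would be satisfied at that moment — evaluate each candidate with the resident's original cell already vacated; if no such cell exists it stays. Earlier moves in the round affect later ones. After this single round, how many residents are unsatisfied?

2

Initially unsatisfied (in order): (0,0), (1,2), (3,2).
  (0,0) → (0,2).
  (1,2): now satisfied by earlier moves; stays.
  (3,2): no empty cell satisfies it; stays.
Resulting grid:
- N S S
N N S N
N - - N
- - S -
Unsatisfied now: (1,3), (3,2).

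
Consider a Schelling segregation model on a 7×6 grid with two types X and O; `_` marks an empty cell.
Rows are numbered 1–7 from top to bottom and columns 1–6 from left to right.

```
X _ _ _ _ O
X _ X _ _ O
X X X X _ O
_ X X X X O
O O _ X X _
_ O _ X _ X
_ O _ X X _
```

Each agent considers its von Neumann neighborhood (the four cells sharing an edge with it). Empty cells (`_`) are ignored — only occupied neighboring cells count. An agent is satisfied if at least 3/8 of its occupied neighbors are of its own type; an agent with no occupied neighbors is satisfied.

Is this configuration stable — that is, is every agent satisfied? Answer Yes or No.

Row 1: (1,1)X 1/1 ✓ · (1,6)O 1/1 ✓
Row 2: (2,1)X 2/2 ✓ · (2,3)X 1/1 ✓ · (2,6)O 2/2 ✓
Row 3: (3,1)X 2/2 ✓ · (3,2)X 3/3 ✓ · (3,3)X 4/4 ✓ · (3,4)X 2/2 ✓ · (3,6)O 2/2 ✓
Row 4: (4,2)X 2/3 ✓ · (4,3)X 3/3 ✓ · (4,4)X 4/4 ✓ · (4,5)X 2/3 ✓ · (4,6)O 1/2 ✓
Row 5: (5,1)O 1/1 ✓ · (5,2)O 2/3 ✓ · (5,4)X 3/3 ✓ · (5,5)X 2/2 ✓
Row 6: (6,2)O 2/2 ✓ · (6,4)X 2/2 ✓ · (6,6)X 0/0 ✓
Row 7: (7,2)O 1/1 ✓ · (7,4)X 2/2 ✓ · (7,5)X 1/1 ✓
All meet the threshold, so the configuration is stable.

Yes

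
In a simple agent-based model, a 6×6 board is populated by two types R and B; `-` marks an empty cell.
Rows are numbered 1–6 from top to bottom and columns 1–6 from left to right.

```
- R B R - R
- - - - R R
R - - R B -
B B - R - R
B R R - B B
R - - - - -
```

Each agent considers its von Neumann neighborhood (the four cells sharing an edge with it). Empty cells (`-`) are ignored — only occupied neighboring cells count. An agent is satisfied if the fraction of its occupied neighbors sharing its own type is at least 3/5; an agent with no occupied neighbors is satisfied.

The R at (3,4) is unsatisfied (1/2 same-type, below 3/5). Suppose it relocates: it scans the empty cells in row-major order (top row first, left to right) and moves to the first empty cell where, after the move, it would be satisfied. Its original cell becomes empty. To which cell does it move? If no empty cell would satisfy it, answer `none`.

(1,1)

Vacating (3,4). Empty cells in order:
  (1,1): 1/1 same-type → satisfied — stop here.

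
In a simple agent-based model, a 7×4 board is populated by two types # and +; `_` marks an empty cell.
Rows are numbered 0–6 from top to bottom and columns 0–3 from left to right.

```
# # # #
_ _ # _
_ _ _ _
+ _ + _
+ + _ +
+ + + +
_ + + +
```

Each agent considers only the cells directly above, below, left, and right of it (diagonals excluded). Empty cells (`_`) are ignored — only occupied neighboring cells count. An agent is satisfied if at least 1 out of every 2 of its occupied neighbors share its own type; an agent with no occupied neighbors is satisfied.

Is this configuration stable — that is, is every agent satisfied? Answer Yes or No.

(0,0)# 1/1 satisfied
(0,1)# 2/2 satisfied
(0,2)# 3/3 satisfied
(0,3)# 1/1 satisfied
(1,2)# 1/1 satisfied
(3,0)+ 1/1 satisfied
(3,2)+ 0/0 satisfied
(4,0)+ 3/3 satisfied
(4,1)+ 2/2 satisfied
(4,3)+ 1/1 satisfied
(5,0)+ 2/2 satisfied
(5,1)+ 4/4 satisfied
(5,2)+ 3/3 satisfied
(5,3)+ 3/3 satisfied
(6,1)+ 2/2 satisfied
(6,2)+ 3/3 satisfied
(6,3)+ 2/2 satisfied
All meet the threshold, so the configuration is stable.

Yes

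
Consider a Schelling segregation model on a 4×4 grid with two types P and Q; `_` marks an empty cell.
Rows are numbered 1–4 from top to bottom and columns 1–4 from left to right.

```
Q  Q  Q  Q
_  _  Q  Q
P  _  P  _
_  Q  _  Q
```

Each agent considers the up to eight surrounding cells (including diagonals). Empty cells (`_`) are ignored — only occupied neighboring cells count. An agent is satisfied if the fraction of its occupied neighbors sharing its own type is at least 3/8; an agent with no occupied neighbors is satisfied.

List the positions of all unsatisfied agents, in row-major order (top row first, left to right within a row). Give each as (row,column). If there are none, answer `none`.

(1,1)Q 1/1 satisfied
(1,2)Q 3/3 satisfied
(1,3)Q 4/4 satisfied
(1,4)Q 3/3 satisfied
(2,3)Q 4/5 satisfied
(2,4)Q 3/4 satisfied
(3,1)P 0/1 not
(3,3)P 0/4 not
(4,2)Q 0/2 not
(4,4)Q 0/1 not

(3,1), (3,3), (4,2), (4,4)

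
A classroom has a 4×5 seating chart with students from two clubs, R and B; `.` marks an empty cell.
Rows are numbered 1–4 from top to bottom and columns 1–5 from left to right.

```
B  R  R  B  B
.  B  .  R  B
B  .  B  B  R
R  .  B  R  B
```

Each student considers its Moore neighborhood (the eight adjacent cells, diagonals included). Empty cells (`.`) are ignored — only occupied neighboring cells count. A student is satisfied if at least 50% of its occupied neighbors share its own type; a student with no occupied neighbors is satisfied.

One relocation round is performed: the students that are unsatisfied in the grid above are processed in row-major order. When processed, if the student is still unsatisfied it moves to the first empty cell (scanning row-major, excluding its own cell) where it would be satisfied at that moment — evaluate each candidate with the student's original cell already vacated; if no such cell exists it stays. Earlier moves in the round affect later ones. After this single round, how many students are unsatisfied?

4

Initially unsatisfied (in order): (1,2), (2,4), (3,5), (4,1), (4,4), (4,5).
  (1,2): no empty cell satisfies it; stays.
  (2,4): no empty cell satisfies it; stays.
  (3,5): no empty cell satisfies it; stays.
  (4,1): no empty cell satisfies it; stays.
  (4,4): no empty cell satisfies it; stays.
  (4,5) → (2,1).
Resulting grid:
B R R B B
B B . R B
B . B B R
R . B R .
Unsatisfied now: (1,2), (2,4), (4,1), (4,4).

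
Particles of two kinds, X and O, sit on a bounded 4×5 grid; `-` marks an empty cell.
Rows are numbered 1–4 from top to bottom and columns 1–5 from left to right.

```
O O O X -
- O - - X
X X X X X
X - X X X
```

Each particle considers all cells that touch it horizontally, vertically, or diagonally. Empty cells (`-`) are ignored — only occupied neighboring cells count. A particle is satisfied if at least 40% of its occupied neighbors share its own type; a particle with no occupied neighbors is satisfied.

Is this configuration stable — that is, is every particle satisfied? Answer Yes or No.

Yes

(1,1)O 2/2 satisfied
(1,2)O 3/3 satisfied
(1,3)O 2/3 satisfied
(1,4)X 1/2 satisfied
(2,2)O 3/6 satisfied
(2,5)X 3/3 satisfied
(3,1)X 2/3 satisfied
(3,2)X 4/5 satisfied
(3,3)X 4/5 satisfied
(3,4)X 6/6 satisfied
(3,5)X 4/4 satisfied
(4,1)X 2/2 satisfied
(4,3)X 4/4 satisfied
(4,4)X 5/5 satisfied
(4,5)X 3/3 satisfied
All meet the threshold, so the configuration is stable.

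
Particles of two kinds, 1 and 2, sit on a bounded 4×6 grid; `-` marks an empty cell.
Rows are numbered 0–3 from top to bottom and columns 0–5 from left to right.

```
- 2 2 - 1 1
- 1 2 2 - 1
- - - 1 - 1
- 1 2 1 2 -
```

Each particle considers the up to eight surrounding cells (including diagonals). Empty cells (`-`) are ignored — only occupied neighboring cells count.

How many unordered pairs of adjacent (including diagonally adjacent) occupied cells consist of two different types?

12

Scan each occupied cell's neighbors to the right and below (and the two forward diagonals) so each pair is counted once.
From row 0: 3 unlike of 10 pairs (running 3/10).
From row 1: 3 unlike of 5 pairs (running 6/15).
From row 2: 3 unlike of 4 pairs (running 9/19).
From row 3: 3 unlike of 3 pairs (running 12/22).
Total adjacent occupied pairs: 22; unlike-type pairs: 12.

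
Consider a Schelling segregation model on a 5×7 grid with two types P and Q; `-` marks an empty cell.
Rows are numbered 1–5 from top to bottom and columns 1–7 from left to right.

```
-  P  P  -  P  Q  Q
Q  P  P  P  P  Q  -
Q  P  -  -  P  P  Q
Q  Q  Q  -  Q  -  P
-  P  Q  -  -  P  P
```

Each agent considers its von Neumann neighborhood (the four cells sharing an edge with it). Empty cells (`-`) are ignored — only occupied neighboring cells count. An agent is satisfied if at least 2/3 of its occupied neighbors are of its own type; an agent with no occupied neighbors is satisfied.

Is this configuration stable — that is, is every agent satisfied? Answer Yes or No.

Row 1: (1,2)P 2/2 ✓ · (1,3)P 2/2 ✓ · (1,5)P 1/2 ✗ · (1,6)Q 2/3 ✓ · (1,7)Q 1/1 ✓
Row 2: (2,1)Q 1/2 ✗ · (2,2)P 3/4 ✓ · (2,3)P 3/3 ✓ · (2,4)P 2/2 ✓ · (2,5)P 3/4 ✓ · (2,6)Q 1/3 ✗
Row 3: (3,1)Q 2/3 ✓ · (3,2)P 1/3 ✗ · (3,5)P 2/3 ✓ · (3,6)P 1/3 ✗ · (3,7)Q 0/2 ✗
Row 4: (4,1)Q 2/2 ✓ · (4,2)Q 2/4 ✗ · (4,3)Q 2/2 ✓ · (4,5)Q 0/1 ✗ · (4,7)P 1/2 ✗
Row 5: (5,2)P 0/2 ✗ · (5,3)Q 1/2 ✗ · (5,6)P 1/1 ✓ · (5,7)P 2/2 ✓
For instance (1,5) has only 1/2 same-type neighbors, below 2/3.

No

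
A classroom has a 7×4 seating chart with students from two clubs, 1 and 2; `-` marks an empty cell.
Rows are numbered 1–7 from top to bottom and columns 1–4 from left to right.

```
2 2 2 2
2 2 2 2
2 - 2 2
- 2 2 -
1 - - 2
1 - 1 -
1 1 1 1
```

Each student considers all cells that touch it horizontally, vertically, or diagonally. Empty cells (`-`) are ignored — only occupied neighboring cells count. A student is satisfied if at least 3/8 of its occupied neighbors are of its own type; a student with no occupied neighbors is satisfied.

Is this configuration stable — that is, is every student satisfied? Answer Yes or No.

Row 1: (1,1)2 3/3 ok · (1,2)2 5/5 ok · (1,3)2 5/5 ok · (1,4)2 3/3 ok
Row 2: (2,1)2 4/4 ok · (2,2)2 7/7 ok · (2,3)2 7/7 ok · (2,4)2 5/5 ok
Row 3: (3,1)2 3/3 ok · (3,3)2 6/6 ok · (3,4)2 4/4 ok
Row 4: (4,2)2 3/4 ok · (4,3)2 4/4 ok
Row 5: (5,1)1 1/2 ok · (5,4)2 1/2 ok
Row 6: (6,1)1 3/3 ok · (6,3)1 3/4 ok
Row 7: (7,1)1 2/2 ok · (7,2)1 4/4 ok · (7,3)1 3/3 ok · (7,4)1 2/2 ok
All meet the threshold, so the configuration is stable.

Yes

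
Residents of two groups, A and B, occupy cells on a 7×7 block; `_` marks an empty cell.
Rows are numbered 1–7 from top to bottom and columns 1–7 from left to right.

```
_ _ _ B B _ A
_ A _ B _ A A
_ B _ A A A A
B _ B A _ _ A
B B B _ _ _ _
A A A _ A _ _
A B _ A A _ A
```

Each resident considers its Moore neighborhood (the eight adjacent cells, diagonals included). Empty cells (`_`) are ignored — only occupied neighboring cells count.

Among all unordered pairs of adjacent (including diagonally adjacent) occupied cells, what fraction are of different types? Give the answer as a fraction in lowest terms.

Scan each occupied cell's neighbors to the right and below (and the two forward diagonals) so each pair is counted once.
From row 1: 1 unlike of 6 pairs (running 1/6).
From row 2: 3 unlike of 9 pairs (running 4/15).
From row 3: 1 unlike of 10 pairs (running 5/25).
From row 4: 2 unlike of 6 pairs (running 7/31).
From row 5: 7 unlike of 9 pairs (running 14/40).
From row 6: 3 unlike of 10 pairs (running 17/50).
From row 7: 1 unlike of 2 pairs (running 18/52).
Total adjacent occupied pairs: 52; unlike-type pairs: 18.
18/52 reduces to 9/26.

9/26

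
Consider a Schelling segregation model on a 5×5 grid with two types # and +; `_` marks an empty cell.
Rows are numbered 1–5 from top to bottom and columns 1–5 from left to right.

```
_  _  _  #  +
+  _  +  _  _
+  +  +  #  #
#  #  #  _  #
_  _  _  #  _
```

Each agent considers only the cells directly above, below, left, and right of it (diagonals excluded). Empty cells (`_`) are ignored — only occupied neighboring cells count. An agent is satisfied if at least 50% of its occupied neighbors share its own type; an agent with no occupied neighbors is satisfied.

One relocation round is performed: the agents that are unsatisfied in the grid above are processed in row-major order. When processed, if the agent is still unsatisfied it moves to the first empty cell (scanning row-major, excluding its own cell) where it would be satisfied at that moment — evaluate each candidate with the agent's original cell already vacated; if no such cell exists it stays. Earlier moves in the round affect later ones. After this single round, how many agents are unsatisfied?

0

Initially unsatisfied (in order): (1,4), (1,5).
  (1,4) → (1,2).
  (1,5): now satisfied by earlier moves; stays.
Resulting grid:
_ # _ _ +
+ _ + _ _
+ + + # #
# # # _ #
_ _ _ # _
All satisfied now.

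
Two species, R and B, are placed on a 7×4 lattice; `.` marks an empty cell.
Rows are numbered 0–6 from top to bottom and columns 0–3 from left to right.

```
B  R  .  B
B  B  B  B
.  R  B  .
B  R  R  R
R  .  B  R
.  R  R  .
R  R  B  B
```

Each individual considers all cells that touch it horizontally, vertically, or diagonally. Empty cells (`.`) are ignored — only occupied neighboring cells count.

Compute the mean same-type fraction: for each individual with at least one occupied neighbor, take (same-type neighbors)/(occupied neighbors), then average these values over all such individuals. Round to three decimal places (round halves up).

0.544

(0,0)B 2/3
(0,1)R 0/4
(0,3)B 2/2
(1,0)B 2/4
(1,1)B 4/6
(1,2)B 4/6
(1,3)B 3/3
(2,1)R 2/7
(2,2)B 3/7
(3,0)B 0/3
(3,1)R 3/6
(3,2)R 4/6
(3,3)R 2/4
(4,0)R 2/3
(4,2)B 0/6
(4,3)R 3/4
(5,1)R 4/6
(5,2)R 3/6
(6,0)R 2/2
(6,1)R 3/4
(6,2)B 1/4
(6,3)B 1/2
Sum over 22 individuals: 2/3 + 0/4 + 2/2 + 2/4 + 4/6 + 4/6 + 3/3 + 2/7 + 3/7 + 0/3 + 3/6 + 4/6 + 2/4 + 2/3 + 0/6 + 3/4 + 4/6 + 3/6 + 2/2 + 3/4 + 1/4 + 1/2 = 335/28; mean = 335/28 ÷ 22 = 335/616 = 0.543831… → 0.544.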